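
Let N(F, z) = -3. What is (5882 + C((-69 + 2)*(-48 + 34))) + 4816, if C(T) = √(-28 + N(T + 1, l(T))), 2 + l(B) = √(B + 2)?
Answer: 10698 + I*√31 ≈ 10698.0 + 5.5678*I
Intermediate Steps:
l(B) = -2 + √(2 + B) (l(B) = -2 + √(B + 2) = -2 + √(2 + B))
C(T) = I*√31 (C(T) = √(-28 - 3) = √(-31) = I*√31)
(5882 + C((-69 + 2)*(-48 + 34))) + 4816 = (5882 + I*√31) + 4816 = 10698 + I*√31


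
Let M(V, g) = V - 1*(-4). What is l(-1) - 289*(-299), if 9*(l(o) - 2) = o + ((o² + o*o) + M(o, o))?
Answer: 777721/9 ≈ 86414.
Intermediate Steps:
M(V, g) = 4 + V (M(V, g) = V + 4 = 4 + V)
l(o) = 22/9 + 2*o/9 + 2*o²/9 (l(o) = 2 + (o + ((o² + o*o) + (4 + o)))/9 = 2 + (o + ((o² + o²) + (4 + o)))/9 = 2 + (o + (2*o² + (4 + o)))/9 = 2 + (o + (4 + o + 2*o²))/9 = 2 + (4 + 2*o + 2*o²)/9 = 2 + (4/9 + 2*o/9 + 2*o²/9) = 22/9 + 2*o/9 + 2*o²/9)
l(-1) - 289*(-299) = (22/9 + (2/9)*(-1) + (2/9)*(-1)²) - 289*(-299) = (22/9 - 2/9 + (2/9)*1) + 86411 = (22/9 - 2/9 + 2/9) + 86411 = 22/9 + 86411 = 777721/9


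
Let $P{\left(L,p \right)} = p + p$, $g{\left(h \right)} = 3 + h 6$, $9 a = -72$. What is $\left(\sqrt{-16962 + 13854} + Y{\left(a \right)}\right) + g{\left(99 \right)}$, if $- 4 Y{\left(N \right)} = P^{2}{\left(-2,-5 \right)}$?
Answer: $572 + 2 i \sqrt{777} \approx 572.0 + 55.749 i$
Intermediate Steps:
$a = -8$ ($a = \frac{1}{9} \left(-72\right) = -8$)
$g{\left(h \right)} = 3 + 6 h$
$P{\left(L,p \right)} = 2 p$
$Y{\left(N \right)} = -25$ ($Y{\left(N \right)} = - \frac{\left(2 \left(-5\right)\right)^{2}}{4} = - \frac{\left(-10\right)^{2}}{4} = \left(- \frac{1}{4}\right) 100 = -25$)
$\left(\sqrt{-16962 + 13854} + Y{\left(a \right)}\right) + g{\left(99 \right)} = \left(\sqrt{-16962 + 13854} - 25\right) + \left(3 + 6 \cdot 99\right) = \left(\sqrt{-3108} - 25\right) + \left(3 + 594\right) = \left(2 i \sqrt{777} - 25\right) + 597 = \left(-25 + 2 i \sqrt{777}\right) + 597 = 572 + 2 i \sqrt{777}$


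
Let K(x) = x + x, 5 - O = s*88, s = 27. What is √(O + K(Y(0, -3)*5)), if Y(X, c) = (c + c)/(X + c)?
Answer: I*√2351 ≈ 48.487*I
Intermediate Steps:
Y(X, c) = 2*c/(X + c) (Y(X, c) = (2*c)/(X + c) = 2*c/(X + c))
O = -2371 (O = 5 - 27*88 = 5 - 1*2376 = 5 - 2376 = -2371)
K(x) = 2*x
√(O + K(Y(0, -3)*5)) = √(-2371 + 2*((2*(-3)/(0 - 3))*5)) = √(-2371 + 2*((2*(-3)/(-3))*5)) = √(-2371 + 2*((2*(-3)*(-⅓))*5)) = √(-2371 + 2*(2*5)) = √(-2371 + 2*10) = √(-2371 + 20) = √(-2351) = I*√2351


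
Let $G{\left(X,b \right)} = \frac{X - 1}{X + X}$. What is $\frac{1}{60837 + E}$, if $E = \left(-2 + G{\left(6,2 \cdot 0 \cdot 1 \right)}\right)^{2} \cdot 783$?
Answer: $\frac{16}{1004799} \approx 1.5924 \cdot 10^{-5}$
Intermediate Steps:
$G{\left(X,b \right)} = \frac{-1 + X}{2 X}$
$E = \frac{31407}{16}$ ($E = \left(-2 + \frac{-1 + 6}{2 \cdot 6}\right)^{2} \cdot 783 = \left(-2 + \frac{1}{2} \cdot \frac{1}{6} \cdot 5\right)^{2} \cdot 783 = \left(-2 + \frac{5}{12}\right)^{2} \cdot 783 = \left(- \frac{19}{12}\right)^{2} \cdot 783 = \frac{361}{144} \cdot 783 = \frac{31407}{16} \approx 1962.9$)
$\frac{1}{60837 + E} = \frac{1}{60837 + \frac{31407}{16}} = \frac{1}{\frac{1004799}{16}} = \frac{16}{1004799}$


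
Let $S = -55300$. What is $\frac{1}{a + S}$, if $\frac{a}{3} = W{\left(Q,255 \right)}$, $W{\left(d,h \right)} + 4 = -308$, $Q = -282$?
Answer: $- \frac{1}{56236} \approx -1.7782 \cdot 10^{-5}$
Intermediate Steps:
$W{\left(d,h \right)} = -312$ ($W{\left(d,h \right)} = -4 - 308 = -312$)
$a = -936$ ($a = 3 \left(-312\right) = -936$)
$\frac{1}{a + S} = \frac{1}{-936 - 55300} = \frac{1}{-56236} = - \frac{1}{56236}$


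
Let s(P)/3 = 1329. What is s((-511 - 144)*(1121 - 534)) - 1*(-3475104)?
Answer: 3479091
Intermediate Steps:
s(P) = 3987 (s(P) = 3*1329 = 3987)
s((-511 - 144)*(1121 - 534)) - 1*(-3475104) = 3987 - 1*(-3475104) = 3987 + 3475104 = 3479091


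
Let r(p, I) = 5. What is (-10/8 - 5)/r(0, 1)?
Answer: -5/4 ≈ -1.2500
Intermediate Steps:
(-10/8 - 5)/r(0, 1) = (-10/8 - 5)/5 = (-10*⅛ - 5)/5 = (-5/4 - 5)/5 = (⅕)*(-25/4) = -5/4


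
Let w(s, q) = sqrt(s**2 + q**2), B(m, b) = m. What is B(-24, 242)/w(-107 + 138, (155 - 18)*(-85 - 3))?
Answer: -24*sqrt(145348097)/145348097 ≈ -0.0019907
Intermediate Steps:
w(s, q) = sqrt(q**2 + s**2)
B(-24, 242)/w(-107 + 138, (155 - 18)*(-85 - 3)) = -24/sqrt(((155 - 18)*(-85 - 3))**2 + (-107 + 138)**2) = -24/sqrt((137*(-88))**2 + 31**2) = -24/sqrt((-12056)**2 + 961) = -24/sqrt(145347136 + 961) = -24*sqrt(145348097)/145348097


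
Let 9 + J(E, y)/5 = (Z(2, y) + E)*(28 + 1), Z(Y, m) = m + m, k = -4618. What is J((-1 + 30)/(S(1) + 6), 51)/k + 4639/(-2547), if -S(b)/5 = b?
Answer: -34844276/5881023 ≈ -5.9249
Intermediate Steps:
Z(Y, m) = 2*m
S(b) = -5*b
J(E, y) = -45 + 145*E + 290*y (J(E, y) = -45 + 5*((2*y + E)*(28 + 1)) = -45 + 5*((E + 2*y)*29) = -45 + 5*(29*E + 58*y) = -45 + (145*E + 290*y) = -45 + 145*E + 290*y)
J((-1 + 30)/(S(1) + 6), 51)/k + 4639/(-2547) = (-45 + 145*((-1 + 30)/(-5*1 + 6)) + 290*51)/(-4618) + 4639/(-2547) = (-45 + 145*(29/(-5 + 6)) + 14790)*(-1/4618) + 4639*(-1/2547) = (-45 + 145*(29/1) + 14790)*(-1/4618) - 4639/2547 = (-45 + 145*(29*1) + 14790)*(-1/4618) - 4639/2547 = (-45 + 145*29 + 14790)*(-1/4618) - 4639/2547 = (-45 + 4205 + 14790)*(-1/4618) - 4639/2547 = 18950*(-1/4618) - 4639/2547 = -9475/2309 - 4639/2547 = -34844276/5881023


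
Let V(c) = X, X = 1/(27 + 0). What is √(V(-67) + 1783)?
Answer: √144426/9 ≈ 42.226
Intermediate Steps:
X = 1/27 ≈ 0.037037
V(c) = 1/27
√(V(-67) + 1783) = √(1/27 + 1783) = √(48142/27) = √144426/9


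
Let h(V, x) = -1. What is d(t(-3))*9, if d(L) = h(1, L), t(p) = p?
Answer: -9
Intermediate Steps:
d(L) = -1
d(t(-3))*9 = -1*9 = -9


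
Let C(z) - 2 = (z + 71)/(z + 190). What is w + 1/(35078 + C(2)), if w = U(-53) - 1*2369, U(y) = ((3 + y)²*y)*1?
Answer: -908401113085/6735433 ≈ -1.3487e+5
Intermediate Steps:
U(y) = y*(3 + y)² (U(y) = (y*(3 + y)²)*1 = y*(3 + y)²)
C(z) = 2 + (71 + z)/(190 + z) (C(z) = 2 + (z + 71)/(z + 190) = 2 + (71 + z)/(190 + z))
w = -134869 (w = -53*(3 - 53)² - 1*2369 = -53*(-50)² - 2369 = -53*2500 - 2369 = -132500 - 2369 = -134869)
w + 1/(35078 + C(2)) = -134869 + 1/(35078 + (451 + 3*2)/(190 + 2)) = -134869 + 1/(35078 + (451 + 6)/192) = -134869 + 1/(35078 + (1/192)*457) = -134869 + 1/(35078 + 457/192) = -134869 + 1/(6735433/192) = -134869 + 192/6735433 = -908401113085/6735433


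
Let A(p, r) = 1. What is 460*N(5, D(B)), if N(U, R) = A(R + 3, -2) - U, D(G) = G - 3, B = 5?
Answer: -1840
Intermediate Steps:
D(G) = -3 + G
N(U, R) = 1 - U
460*N(5, D(B)) = 460*(1 - 1*5) = 460*(1 - 5) = 460*(-4) = -1840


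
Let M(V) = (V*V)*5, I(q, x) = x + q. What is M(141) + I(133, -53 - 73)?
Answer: 99412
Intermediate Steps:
I(q, x) = q + x
M(V) = 5*V² (M(V) = V²*5 = 5*V²)
M(141) + I(133, -53 - 73) = 5*141² + (133 + (-53 - 73)) = 5*19881 + (133 - 126) = 99405 + 7 = 99412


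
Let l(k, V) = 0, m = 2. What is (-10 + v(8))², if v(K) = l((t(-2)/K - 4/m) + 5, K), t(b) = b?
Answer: 100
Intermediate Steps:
v(K) = 0
(-10 + v(8))² = (-10 + 0)² = (-10)² = 100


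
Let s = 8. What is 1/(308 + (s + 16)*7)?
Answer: 1/476 ≈ 0.0021008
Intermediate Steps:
1/(308 + (s + 16)*7) = 1/(308 + (8 + 16)*7) = 1/(308 + 24*7) = 1/(308 + 168) = 1/476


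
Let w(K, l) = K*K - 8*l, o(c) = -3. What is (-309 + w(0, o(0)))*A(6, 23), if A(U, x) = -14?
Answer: 3990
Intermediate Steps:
w(K, l) = K**2 - 8*l
(-309 + w(0, o(0)))*A(6, 23) = (-309 + (0**2 - 8*(-3)))*(-14) = (-309 + (0 + 24))*(-14) = (-309 + 24)*(-14) = -285*(-14) = 3990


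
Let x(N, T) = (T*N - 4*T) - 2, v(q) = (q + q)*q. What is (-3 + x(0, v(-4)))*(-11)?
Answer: 1463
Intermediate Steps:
v(q) = 2*q**2 (v(q) = (2*q)*q = 2*q**2)
x(N, T) = -2 - 4*T + N*T (x(N, T) = (N*T - 4*T) - 2 = (-4*T + N*T) - 2 = -2 - 4*T + N*T)
(-3 + x(0, v(-4)))*(-11) = (-3 + (-2 - 8*(-4)**2 + 0*(2*(-4)**2)))*(-11) = (-3 + (-2 - 8*16 + 0*(2*16)))*(-11) = (-3 + (-2 - 4*32 + 0*32))*(-11) = (-3 + (-2 - 128 + 0))*(-11) = (-3 - 130)*(-11) = -133*(-11) = 1463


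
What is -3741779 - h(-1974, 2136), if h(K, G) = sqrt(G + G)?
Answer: -3741779 - 4*sqrt(267) ≈ -3.7418e+6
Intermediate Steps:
h(K, G) = sqrt(2)*sqrt(G) (h(K, G) = sqrt(2*G) = sqrt(2)*sqrt(G))
-3741779 - h(-1974, 2136) = -3741779 - sqrt(2)*sqrt(2136) = -3741779 - sqrt(2)*2*sqrt(534) = -3741779 - 4*sqrt(267)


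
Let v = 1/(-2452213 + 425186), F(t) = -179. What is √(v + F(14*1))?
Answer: I*√735482086139518/2027027 ≈ 13.379*I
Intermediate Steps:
v = -1/2027027 (v = 1/(-2027027) = -1/2027027 ≈ -4.9333e-7)
√(v + F(14*1)) = √(-1/2027027 - 179) = √(-362837834/2027027) = I*√735482086139518/2027027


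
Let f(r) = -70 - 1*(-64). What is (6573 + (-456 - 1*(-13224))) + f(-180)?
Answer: 19335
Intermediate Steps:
f(r) = -6 (f(r) = -70 + 64 = -6)
(6573 + (-456 - 1*(-13224))) + f(-180) = (6573 + (-456 - 1*(-13224))) - 6 = (6573 + (-456 + 13224)) - 6 = (6573 + 12768) - 6 = 19341 - 6 = 19335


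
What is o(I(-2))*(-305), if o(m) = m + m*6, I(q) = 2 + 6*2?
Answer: -29890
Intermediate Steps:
I(q) = 14 (I(q) = 2 + 12 = 14)
o(m) = 7*m (o(m) = m + 6*m = 7*m)
o(I(-2))*(-305) = (7*14)*(-305) = 98*(-305) = -29890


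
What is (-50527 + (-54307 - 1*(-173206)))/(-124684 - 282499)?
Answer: -68372/407183 ≈ -0.16791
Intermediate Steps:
(-50527 + (-54307 - 1*(-173206)))/(-124684 - 282499) = (-50527 + (-54307 + 173206))/(-407183) = (-50527 + 118899)*(-1/407183) = 68372*(-1/407183) = -68372/407183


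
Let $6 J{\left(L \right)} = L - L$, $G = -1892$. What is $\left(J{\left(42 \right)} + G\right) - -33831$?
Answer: $31939$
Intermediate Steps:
$J{\left(L \right)} = 0$ ($J{\left(L \right)} = \frac{L - L}{6} = \frac{1}{6} \cdot 0 = 0$)
$\left(J{\left(42 \right)} + G\right) - -33831 = \left(0 - 1892\right) - -33831 = -1892 + 33831 = 31939$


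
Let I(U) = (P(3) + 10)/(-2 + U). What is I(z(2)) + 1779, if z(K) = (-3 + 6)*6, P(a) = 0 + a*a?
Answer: 28483/16 ≈ 1780.2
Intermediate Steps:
P(a) = a**2 (P(a) = 0 + a**2 = a**2)
z(K) = 18 (z(K) = 3*6 = 18)
I(U) = 19/(-2 + U) (I(U) = (3**2 + 10)/(-2 + U) = (9 + 10)/(-2 + U) = 19/(-2 + U))
I(z(2)) + 1779 = 19/(-2 + 18) + 1779 = 19/16 + 1779 = 28483/16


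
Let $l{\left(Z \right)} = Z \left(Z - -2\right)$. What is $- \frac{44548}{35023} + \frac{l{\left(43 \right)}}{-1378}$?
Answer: $- \frac{129156649}{48261694} \approx -2.6762$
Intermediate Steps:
$l{\left(Z \right)} = Z \left(2 + Z\right)$ ($l{\left(Z \right)} = Z \left(Z + \left(-44 + 46\right)\right) = Z \left(Z + 2\right) = Z \left(2 + Z\right)$)
$- \frac{44548}{35023} + \frac{l{\left(43 \right)}}{-1378} = - \frac{44548}{35023} + \frac{43 \left(2 + 43\right)}{-1378} = \left(-44548\right) \frac{1}{35023} + 43 \cdot 45 \left(- \frac{1}{1378}\right) = - \frac{44548}{35023} + 1935 \left(- \frac{1}{1378}\right) = - \frac{44548}{35023} - \frac{1935}{1378} = - \frac{129156649}{48261694}$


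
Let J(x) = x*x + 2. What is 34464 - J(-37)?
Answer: 33093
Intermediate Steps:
J(x) = 2 + x² (J(x) = x² + 2 = 2 + x²)
34464 - J(-37) = 34464 - (2 + (-37)²) = 34464 - (2 + 1369) = 34464 - 1*1371 = 34464 - 1371 = 33093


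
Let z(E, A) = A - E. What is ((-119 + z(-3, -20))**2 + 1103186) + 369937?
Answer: 1491619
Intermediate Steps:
((-119 + z(-3, -20))**2 + 1103186) + 369937 = ((-119 + (-20 - 1*(-3)))**2 + 1103186) + 369937 = ((-119 + (-20 + 3))**2 + 1103186) + 369937 = ((-119 - 17)**2 + 1103186) + 369937 = ((-136)**2 + 1103186) + 369937 = (18496 + 1103186) + 369937 = 1121682 + 369937 = 1491619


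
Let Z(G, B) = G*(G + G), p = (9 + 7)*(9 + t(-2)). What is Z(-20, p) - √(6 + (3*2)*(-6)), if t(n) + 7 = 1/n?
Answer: 800 - I*√30 ≈ 800.0 - 5.4772*I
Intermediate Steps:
t(n) = -7 + 1/n
p = 24 (p = (9 + 7)*(9 + (-7 + 1/(-2))) = 16*(9 + (-7 - ½)) = 16*(9 - 15/2) = 16*(3/2) = 24)
Z(G, B) = 2*G² (Z(G, B) = G*(2*G) = 2*G²)
Z(-20, p) - √(6 + (3*2)*(-6)) = 2*(-20)² - √(6 + (3*2)*(-6)) = 2*400 - √(6 + 6*(-6)) = 800 - √(6 - 36) = 800 - √(-30) = 800 - I*√30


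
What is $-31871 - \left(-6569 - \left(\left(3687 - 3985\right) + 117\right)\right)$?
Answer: $-25483$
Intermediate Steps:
$-31871 - \left(-6569 - \left(\left(3687 - 3985\right) + 117\right)\right) = -31871 - \left(-6569 - \left(-298 + 117\right)\right) = -31871 - \left(-6569 - -181\right) = -31871 - \left(-6569 + 181\right) = -31871 - -6388 = -31871 + 6388 = -25483$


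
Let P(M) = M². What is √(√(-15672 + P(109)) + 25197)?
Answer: √(25197 + I*√3791) ≈ 158.74 + 0.194*I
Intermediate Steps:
√(√(-15672 + P(109)) + 25197) = √(√(-15672 + 109²) + 25197) = √(√(-15672 + 11881) + 25197) = √(√(-3791) + 25197) = √(I*√3791 + 25197) = √(25197 + I*√3791)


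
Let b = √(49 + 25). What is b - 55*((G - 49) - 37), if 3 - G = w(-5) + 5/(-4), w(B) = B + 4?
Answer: 17765/4 + √74 ≈ 4449.9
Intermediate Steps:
w(B) = 4 + B
G = 21/4 (G = 3 - ((4 - 5) + 5/(-4)) = 3 - (-1 + 5*(-¼)) = 3 - (-1 - 5/4) = 3 - 1*(-9/4) = 3 + 9/4 = 21/4 ≈ 5.2500)
b = √74 ≈ 8.6023
b - 55*((G - 49) - 37) = √74 - 55*((21/4 - 49) - 37) = √74 - 55*(-175/4 - 37) = √74 - 55*(-323/4) = √74 + 17765/4 = 17765/4 + √74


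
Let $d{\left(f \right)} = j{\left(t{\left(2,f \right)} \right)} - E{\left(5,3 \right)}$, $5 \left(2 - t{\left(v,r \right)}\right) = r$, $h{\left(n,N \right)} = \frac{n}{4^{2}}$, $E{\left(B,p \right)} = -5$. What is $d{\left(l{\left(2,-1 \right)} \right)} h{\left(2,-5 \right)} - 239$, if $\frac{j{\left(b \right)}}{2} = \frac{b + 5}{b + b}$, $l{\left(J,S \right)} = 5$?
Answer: $- \frac{1901}{8} \approx -237.63$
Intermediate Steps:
$h{\left(n,N \right)} = \frac{n}{16}$
$t{\left(v,r \right)} = 2 - \frac{r}{5}$
$j{\left(b \right)} = \frac{5 + b}{b}$ ($j{\left(b \right)} = 2 \frac{b + 5}{b + b} = 2 \frac{5 + b}{2 b} = \frac{5 + b}{b}$)
$d{\left(f \right)} = 5 + \frac{7 - \frac{f}{5}}{2 - \frac{f}{5}}$ ($d{\left(f \right)} = \frac{5 - \left(-2 + \frac{f}{5}\right)}{2 - \frac{f}{5}} - -5 = \frac{7 - \frac{f}{5}}{2 - \frac{f}{5}} + 5 = 5 + \frac{7 - \frac{f}{5}}{2 - \frac{f}{5}}$)
$d{\left(l{\left(2,-1 \right)} \right)} h{\left(2,-5 \right)} - 239 = \frac{-85 + 6 \cdot 5}{-10 + 5} \cdot \frac{1}{16} \cdot 2 - 239 = \frac{-85 + 30}{-5} \cdot \frac{1}{8} - 239 = \left(- \frac{1}{5}\right) \left(-55\right) \frac{1}{8} - 239 = 11 \cdot \frac{1}{8} - 239 = \frac{11}{8} - 239 = - \frac{1901}{8}$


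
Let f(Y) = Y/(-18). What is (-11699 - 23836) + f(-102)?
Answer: -106588/3 ≈ -35529.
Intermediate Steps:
f(Y) = -Y/18 (f(Y) = Y*(-1/18) = -Y/18)
(-11699 - 23836) + f(-102) = (-11699 - 23836) - 1/18*(-102) = -35535 + 17/3 = -106588/3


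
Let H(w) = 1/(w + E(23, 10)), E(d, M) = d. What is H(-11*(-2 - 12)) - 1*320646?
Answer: -56754341/177 ≈ -3.2065e+5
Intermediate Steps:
H(w) = 1/(23 + w) (H(w) = 1/(w + 23) = 1/(23 + w))
H(-11*(-2 - 12)) - 1*320646 = 1/(23 - 11*(-2 - 12)) - 1*320646 = 1/(23 - 11*(-14)) - 320646 = 1/(23 + 154) - 320646 = 1/177 - 320646 = -56754341/177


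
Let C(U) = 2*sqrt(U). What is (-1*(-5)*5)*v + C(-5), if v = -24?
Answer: -600 + 2*I*sqrt(5) ≈ -600.0 + 4.4721*I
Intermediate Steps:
(-1*(-5)*5)*v + C(-5) = (-1*(-5)*5)*(-24) + 2*sqrt(-5) = (5*5)*(-24) + 2*(I*sqrt(5)) = 25*(-24) + 2*I*sqrt(5) = -600 + 2*I*sqrt(5)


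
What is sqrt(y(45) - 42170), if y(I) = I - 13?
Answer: 3*I*sqrt(4682) ≈ 205.28*I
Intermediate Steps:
y(I) = -13 + I
sqrt(y(45) - 42170) = sqrt((-13 + 45) - 42170) = sqrt(32 - 42170) = sqrt(-42138) = 3*I*sqrt(4682)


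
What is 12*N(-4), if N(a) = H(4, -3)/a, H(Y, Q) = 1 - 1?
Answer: 0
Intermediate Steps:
H(Y, Q) = 0
N(a) = 0 (N(a) = 0/a = 0)
12*N(-4) = 12*0 = 0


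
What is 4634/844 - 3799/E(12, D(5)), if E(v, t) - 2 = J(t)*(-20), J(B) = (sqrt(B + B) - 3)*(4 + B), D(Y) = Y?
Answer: 117372411/1594949 + 170955*sqrt(10)/7559 ≈ 145.11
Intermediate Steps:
J(B) = (-3 + sqrt(2)*sqrt(B))*(4 + B) (J(B) = (sqrt(2*B) - 3)*(4 + B) = (sqrt(2)*sqrt(B) - 3)*(4 + B) = (-3 + sqrt(2)*sqrt(B))*(4 + B))
E(v, t) = 242 + 60*t - 80*sqrt(2)*sqrt(t) - 20*sqrt(2)*t**(3/2) (E(v, t) = 2 + (-12 - 3*t + sqrt(2)*t**(3/2) + 4*sqrt(2)*sqrt(t))*(-20) = 2 + (240 + 60*t - 80*sqrt(2)*sqrt(t) - 20*sqrt(2)*t**(3/2)) = 242 + 60*t - 80*sqrt(2)*sqrt(t) - 20*sqrt(2)*t**(3/2))
4634/844 - 3799/E(12, D(5)) = 4634/844 - 3799/(242 + 60*5 - 80*sqrt(2)*sqrt(5) - 20*sqrt(2)*5**(3/2)) = 4634*(1/844) - 3799/(242 + 300 - 80*sqrt(10) - 20*sqrt(2)*5*sqrt(5)) = 2317/422 - 3799/(242 + 300 - 80*sqrt(10) - 100*sqrt(10)) = 2317/422 - 3799/(542 - 180*sqrt(10))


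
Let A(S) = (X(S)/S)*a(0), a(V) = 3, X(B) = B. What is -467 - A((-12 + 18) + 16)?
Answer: -470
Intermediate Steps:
A(S) = 3 (A(S) = (S/S)*3 = 1*3 = 3)
-467 - A((-12 + 18) + 16) = -467 - 1*3 = -467 - 3 = -470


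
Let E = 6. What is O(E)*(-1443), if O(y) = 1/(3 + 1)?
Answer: -1443/4 ≈ -360.75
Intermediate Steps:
O(y) = ¼ (O(y) = 1/4 = ¼)
O(E)*(-1443) = (¼)*(-1443) = -1443/4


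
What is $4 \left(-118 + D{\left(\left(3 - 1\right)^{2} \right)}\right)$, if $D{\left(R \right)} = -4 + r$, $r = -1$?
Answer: $-492$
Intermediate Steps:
$D{\left(R \right)} = -5$ ($D{\left(R \right)} = -4 - 1 = -5$)
$4 \left(-118 + D{\left(\left(3 - 1\right)^{2} \right)}\right) = 4 \left(-118 - 5\right) = 4 \left(-123\right) = -492$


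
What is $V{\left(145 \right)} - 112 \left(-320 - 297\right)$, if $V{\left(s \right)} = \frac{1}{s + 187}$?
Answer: $\frac{22942529}{332} \approx 69104.0$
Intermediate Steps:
$V{\left(s \right)} = \frac{1}{187 + s}$
$V{\left(145 \right)} - 112 \left(-320 - 297\right) = \frac{1}{187 + 145} - 112 \left(-320 - 297\right) = \frac{1}{332} - -69104 = \frac{1}{332} + 69104 = \frac{22942529}{332}$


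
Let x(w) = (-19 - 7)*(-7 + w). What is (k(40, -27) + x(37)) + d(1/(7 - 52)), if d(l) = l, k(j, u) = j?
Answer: -33301/45 ≈ -740.02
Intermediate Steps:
x(w) = 182 - 26*w (x(w) = -26*(-7 + w) = 182 - 26*w)
(k(40, -27) + x(37)) + d(1/(7 - 52)) = (40 + (182 - 26*37)) + 1/(7 - 52) = (40 + (182 - 962)) + 1/(-45) = (40 - 780) - 1/45 = -740 - 1/45 = -33301/45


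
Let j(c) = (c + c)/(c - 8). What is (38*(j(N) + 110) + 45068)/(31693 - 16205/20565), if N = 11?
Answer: 50925795/32587517 ≈ 1.5627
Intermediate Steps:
j(c) = 2*c/(-8 + c) (j(c) = (2*c)/(-8 + c) = 2*c/(-8 + c))
(38*(j(N) + 110) + 45068)/(31693 - 16205/20565) = (38*(2*11/(-8 + 11) + 110) + 45068)/(31693 - 16205/20565) = (38*(2*11/3 + 110) + 45068)/(31693 - 16205*1/20565) = (38*(2*11*(⅓) + 110) + 45068)/(31693 - 3241/4113) = (38*(22/3 + 110) + 45068)/(130350068/4113) = (38*(352/3) + 45068)*(4113/130350068) = (13376/3 + 45068)*(4113/130350068) = (148580/3)*(4113/130350068) = 50925795/32587517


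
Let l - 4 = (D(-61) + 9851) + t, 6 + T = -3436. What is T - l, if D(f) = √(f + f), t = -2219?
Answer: -11078 - I*√122 ≈ -11078.0 - 11.045*I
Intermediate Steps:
T = -3442 (T = -6 - 3436 = -3442)
D(f) = √2*√f (D(f) = √(2*f) = √2*√f)
l = 7636 + I*√122 (l = 4 + ((√2*√(-61) + 9851) - 2219) = 4 + ((√2*(I*√61) + 9851) - 2219) = 4 + ((I*√122 + 9851) - 2219) = 4 + ((9851 + I*√122) - 2219) = 4 + (7632 + I*√122) = 7636 + I*√122 ≈ 7636.0 + 11.045*I)
T - l = -3442 - (7636 + I*√122) = -3442 + (-7636 - I*√122) = -11078 - I*√122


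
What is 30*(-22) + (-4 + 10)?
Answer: -654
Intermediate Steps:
30*(-22) + (-4 + 10) = -660 + 6 = -654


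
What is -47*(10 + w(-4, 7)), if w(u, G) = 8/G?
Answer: -3666/7 ≈ -523.71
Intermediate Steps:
-47*(10 + w(-4, 7)) = -47*(10 + 8/7) = -47*78/7 = -3666/7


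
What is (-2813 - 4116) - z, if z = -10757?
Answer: 3828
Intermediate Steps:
(-2813 - 4116) - z = (-2813 - 4116) - 1*(-10757) = -6929 + 10757 = 3828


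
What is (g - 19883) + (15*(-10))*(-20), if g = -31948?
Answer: -48831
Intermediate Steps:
(g - 19883) + (15*(-10))*(-20) = (-31948 - 19883) + (15*(-10))*(-20) = -51831 - 150*(-20) = -51831 + 3000 = -48831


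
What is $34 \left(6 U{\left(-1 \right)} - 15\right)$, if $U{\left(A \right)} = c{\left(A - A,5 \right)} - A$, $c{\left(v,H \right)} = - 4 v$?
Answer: $-306$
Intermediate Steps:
$U{\left(A \right)} = - A$ ($U{\left(A \right)} = - 4 \left(A - A\right) - A = \left(-4\right) 0 - A = 0 - A = - A$)
$34 \left(6 U{\left(-1 \right)} - 15\right) = 34 \left(6 \left(\left(-1\right) \left(-1\right)\right) - 15\right) = 34 \left(6 \cdot 1 - 15\right) = 34 \left(6 - 15\right) = 34 \left(-9\right) = -306$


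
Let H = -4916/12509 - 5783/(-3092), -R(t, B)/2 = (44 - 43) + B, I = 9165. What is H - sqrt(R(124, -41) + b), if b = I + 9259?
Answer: 57139275/38677828 - 6*sqrt(514) ≈ -134.55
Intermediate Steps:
R(t, B) = -2 - 2*B (R(t, B) = -2*((44 - 43) + B) = -2*(1 + B) = -2 - 2*B)
b = 18424 (b = 9165 + 9259 = 18424)
H = 57139275/38677828 (H = -4916*1/12509 - 5783*(-1/3092) = -4916/12509 + 5783/3092 = 57139275/38677828 ≈ 1.4773)
H - sqrt(R(124, -41) + b) = 57139275/38677828 - sqrt((-2 - 2*(-41)) + 18424) = 57139275/38677828 - sqrt((-2 + 82) + 18424) = 57139275/38677828 - sqrt(80 + 18424) = 57139275/38677828 - sqrt(18504) = 57139275/38677828 - 6*sqrt(514)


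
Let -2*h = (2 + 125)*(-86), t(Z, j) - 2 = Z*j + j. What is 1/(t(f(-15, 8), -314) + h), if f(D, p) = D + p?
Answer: 1/7347 ≈ 0.00013611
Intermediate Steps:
t(Z, j) = 2 + j + Z*j (t(Z, j) = 2 + (Z*j + j) = 2 + (j + Z*j) = 2 + j + Z*j)
h = 5461 (h = -(2 + 125)*(-86)/2 = -127*(-86)/2 = -1/2*(-10922) = 5461)
1/(t(f(-15, 8), -314) + h) = 1/((2 - 314 + (-15 + 8)*(-314)) + 5461) = 1/((2 - 314 - 7*(-314)) + 5461) = 1/((2 - 314 + 2198) + 5461) = 1/(1886 + 5461) = 1/7347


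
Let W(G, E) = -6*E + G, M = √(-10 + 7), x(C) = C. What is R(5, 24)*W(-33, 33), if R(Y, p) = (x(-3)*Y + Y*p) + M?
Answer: -24255 - 231*I*√3 ≈ -24255.0 - 400.1*I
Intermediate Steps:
M = I*√3 (M = √(-3) = I*√3 ≈ 1.732*I)
R(Y, p) = -3*Y + I*√3 + Y*p (R(Y, p) = (-3*Y + Y*p) + I*√3 = -3*Y + I*√3 + Y*p)
W(G, E) = G - 6*E
R(5, 24)*W(-33, 33) = (-3*5 + I*√3 + 5*24)*(-33 - 6*33) = (-15 + I*√3 + 120)*(-33 - 198) = (105 + I*√3)*(-231) = -24255 - 231*I*√3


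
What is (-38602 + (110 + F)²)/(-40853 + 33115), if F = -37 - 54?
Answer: 38241/7738 ≈ 4.9420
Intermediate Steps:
F = -91
(-38602 + (110 + F)²)/(-40853 + 33115) = (-38602 + (110 - 91)²)/(-40853 + 33115) = (-38602 + 19²)/(-7738) = (-38602 + 361)*(-1/7738) = -38241*(-1/7738) = 38241/7738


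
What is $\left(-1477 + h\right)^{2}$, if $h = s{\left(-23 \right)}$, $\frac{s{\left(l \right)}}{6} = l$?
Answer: $2608225$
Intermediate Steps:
$s{\left(l \right)} = 6 l$
$h = -138$ ($h = 6 \left(-23\right) = -138$)
$\left(-1477 + h\right)^{2} = \left(-1477 - 138\right)^{2} = \left(-1615\right)^{2} = 2608225$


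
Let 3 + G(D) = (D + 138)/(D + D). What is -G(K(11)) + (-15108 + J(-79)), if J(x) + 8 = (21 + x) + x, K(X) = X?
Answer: -335649/22 ≈ -15257.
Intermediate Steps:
J(x) = 13 + 2*x (J(x) = -8 + ((21 + x) + x) = -8 + (21 + 2*x) = 13 + 2*x)
G(D) = -3 + (138 + D)/(2*D) (G(D) = -3 + (D + 138)/(D + D) = -3 + (138 + D)/((2*D)) = -3 + (138 + D)*(1/(2*D)) = -3 + (138 + D)/(2*D))
-G(K(11)) + (-15108 + J(-79)) = -(-5/2 + 69/11) + (-15108 + (13 + 2*(-79))) = -(-5/2 + 69*(1/11)) + (-15108 + (13 - 158)) = -(-5/2 + 69/11) + (-15108 - 145) = -1*83/22 - 15253 = -83/22 - 15253 = -335649/22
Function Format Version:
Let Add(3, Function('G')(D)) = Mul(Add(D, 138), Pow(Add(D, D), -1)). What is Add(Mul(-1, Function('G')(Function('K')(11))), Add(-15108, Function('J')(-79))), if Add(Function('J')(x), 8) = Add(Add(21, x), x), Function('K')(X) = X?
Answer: Rational(-335649, 22) ≈ -15257.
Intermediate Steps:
Function('J')(x) = Add(13, Mul(2, x)) (Function('J')(x) = Add(-8, Add(Add(21, x), x)) = Add(-8, Add(21, Mul(2, x))) = Add(13, Mul(2, x)))
Function('G')(D) = Add(-3, Mul(Rational(1, 2), Pow(D, -1), Add(138, D))) (Function('G')(D) = Add(-3, Mul(Add(D, 138), Pow(Add(D, D), -1))) = Add(-3, Mul(Add(138, D), Pow(Mul(2, D), -1))) = Add(-3, Mul(Add(138, D), Mul(Rational(1, 2), Pow(D, -1)))) = Add(-3, Mul(Rational(1, 2), Pow(D, -1), Add(138, D))))
Add(Mul(-1, Function('G')(Function('K')(11))), Add(-15108, Function('J')(-79))) = Add(Mul(-1, Add(Rational(-5, 2), Mul(69, Pow(11, -1)))), Add(-15108, Add(13, Mul(2, -79)))) = Add(Mul(-1, Add(Rational(-5, 2), Mul(69, Rational(1, 11)))), Add(-15108, Add(13, -158))) = Add(Mul(-1, Add(Rational(-5, 2), Rational(69, 11))), Add(-15108, -145)) = Add(Mul(-1, Rational(83, 22)), -15253) = Add(Rational(-83, 22), -15253) = Rational(-335649, 22)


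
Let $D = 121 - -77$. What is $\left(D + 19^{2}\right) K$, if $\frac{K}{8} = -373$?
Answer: $-1668056$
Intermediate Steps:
$K = -2984$ ($K = 8 \left(-373\right) = -2984$)
$D = 198$ ($D = 121 + 77 = 198$)
$\left(D + 19^{2}\right) K = \left(198 + 19^{2}\right) \left(-2984\right) = \left(198 + 361\right) \left(-2984\right) = 559 \left(-2984\right) = -1668056$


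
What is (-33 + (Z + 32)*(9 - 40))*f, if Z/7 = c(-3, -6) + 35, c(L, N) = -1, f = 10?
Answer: -84030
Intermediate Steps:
Z = 238 (Z = 7*(-1 + 35) = 7*34 = 238)
(-33 + (Z + 32)*(9 - 40))*f = (-33 + (238 + 32)*(9 - 40))*10 = (-33 + 270*(-31))*10 = (-33 - 8370)*10 = -8403*10 = -84030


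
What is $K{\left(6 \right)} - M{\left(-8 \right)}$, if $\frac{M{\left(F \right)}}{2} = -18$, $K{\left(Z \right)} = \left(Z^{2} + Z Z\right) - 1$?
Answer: $107$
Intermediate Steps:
$K{\left(Z \right)} = -1 + 2 Z^{2}$ ($K{\left(Z \right)} = \left(Z^{2} + Z^{2}\right) - 1 = 2 Z^{2} - 1 = -1 + 2 Z^{2}$)
$M{\left(F \right)} = -36$ ($M{\left(F \right)} = 2 \left(-18\right) = -36$)
$K{\left(6 \right)} - M{\left(-8 \right)} = \left(-1 + 2 \cdot 6^{2}\right) - -36 = \left(-1 + 2 \cdot 36\right) + 36 = \left(-1 + 72\right) + 36 = 71 + 36 = 107$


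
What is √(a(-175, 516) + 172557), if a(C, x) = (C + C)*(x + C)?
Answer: √53207 ≈ 230.67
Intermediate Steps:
a(C, x) = 2*C*(C + x) (a(C, x) = (2*C)*(C + x) = 2*C*(C + x))
√(a(-175, 516) + 172557) = √(2*(-175)*(-175 + 516) + 172557) = √(2*(-175)*341 + 172557) = √(-119350 + 172557) = √53207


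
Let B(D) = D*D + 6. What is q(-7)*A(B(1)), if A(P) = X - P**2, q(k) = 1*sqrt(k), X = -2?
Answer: -51*I*sqrt(7) ≈ -134.93*I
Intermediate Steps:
B(D) = 6 + D**2 (B(D) = D**2 + 6 = 6 + D**2)
q(k) = sqrt(k)
A(P) = -2 - P**2
q(-7)*A(B(1)) = sqrt(-7)*(-2 - (6 + 1**2)**2) = (I*sqrt(7))*(-2 - (6 + 1)**2) = (I*sqrt(7))*(-2 - 1*7**2) = (I*sqrt(7))*(-2 - 1*49) = (I*sqrt(7))*(-2 - 49) = (I*sqrt(7))*(-51) = -51*I*sqrt(7)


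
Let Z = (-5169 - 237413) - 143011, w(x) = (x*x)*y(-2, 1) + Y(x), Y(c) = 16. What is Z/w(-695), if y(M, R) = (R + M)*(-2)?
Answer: -128531/322022 ≈ -0.39914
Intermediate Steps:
y(M, R) = -2*M - 2*R (y(M, R) = (M + R)*(-2) = -2*M - 2*R)
w(x) = 16 + 2*x**2 (w(x) = (x*x)*(-2*(-2) - 2*1) + 16 = x**2*(4 - 2) + 16 = x**2*2 + 16 = 2*x**2 + 16 = 16 + 2*x**2)
Z = -385593 (Z = -242582 - 143011 = -385593)
Z/w(-695) = -385593/(16 + 2*(-695)**2) = -385593/(16 + 2*483025) = -385593/(16 + 966050) = -385593/966066 = -385593*1/966066 = -128531/322022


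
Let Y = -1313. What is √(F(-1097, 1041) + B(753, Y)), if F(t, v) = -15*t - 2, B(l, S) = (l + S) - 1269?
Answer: 4*√914 ≈ 120.93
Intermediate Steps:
B(l, S) = -1269 + S + l (B(l, S) = (S + l) - 1269 = -1269 + S + l)
F(t, v) = -2 - 15*t
√(F(-1097, 1041) + B(753, Y)) = √((-2 - 15*(-1097)) + (-1269 - 1313 + 753)) = √((-2 + 16455) - 1829) = √(16453 - 1829) = √14624 = 4*√914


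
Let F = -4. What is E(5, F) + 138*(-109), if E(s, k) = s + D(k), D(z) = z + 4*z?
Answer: -15057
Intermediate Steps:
D(z) = 5*z
E(s, k) = s + 5*k
E(5, F) + 138*(-109) = (5 + 5*(-4)) + 138*(-109) = (5 - 20) - 15042 = -15 - 15042 = -15057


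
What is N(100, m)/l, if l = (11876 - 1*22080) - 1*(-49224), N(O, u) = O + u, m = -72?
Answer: 7/9755 ≈ 0.00071758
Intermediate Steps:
l = 39020 (l = (11876 - 22080) + 49224 = -10204 + 49224 = 39020)
N(100, m)/l = (100 - 72)/39020 = 28*(1/39020) = 7/9755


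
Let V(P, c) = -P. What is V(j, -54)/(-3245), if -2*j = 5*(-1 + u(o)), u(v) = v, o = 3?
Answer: -1/649 ≈ -0.0015408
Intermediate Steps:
j = -5 (j = -5*(-1 + 3)/2 = -5*2/2 = -1/2*10 = -5)
V(j, -54)/(-3245) = -1*(-5)/(-3245) = 5*(-1/3245) = -1/649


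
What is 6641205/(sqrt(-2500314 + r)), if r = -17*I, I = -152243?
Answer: 6641205*sqrt(87817)/87817 ≈ 22411.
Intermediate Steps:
r = 2588131 (r = -17*(-152243) = 2588131)
6641205/(sqrt(-2500314 + r)) = 6641205/(sqrt(-2500314 + 2588131)) = 6641205/(sqrt(87817)) = 6641205*(sqrt(87817)/87817) = 6641205*sqrt(87817)/87817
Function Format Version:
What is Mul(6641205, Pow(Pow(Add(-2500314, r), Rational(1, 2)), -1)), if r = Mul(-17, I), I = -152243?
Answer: Mul(Rational(6641205, 87817), Pow(87817, Rational(1, 2))) ≈ 22411.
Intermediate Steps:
r = 2588131 (r = Mul(-17, -152243) = 2588131)
Mul(6641205, Pow(Pow(Add(-2500314, r), Rational(1, 2)), -1)) = Mul(6641205, Pow(Pow(Add(-2500314, 2588131), Rational(1, 2)), -1)) = Mul(6641205, Pow(Pow(87817, Rational(1, 2)), -1)) = Mul(6641205, Mul(Rational(1, 87817), Pow(87817, Rational(1, 2)))) = Mul(Rational(6641205, 87817), Pow(87817, Rational(1, 2)))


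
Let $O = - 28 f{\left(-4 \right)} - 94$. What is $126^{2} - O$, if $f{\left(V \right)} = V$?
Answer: $15858$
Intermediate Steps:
$O = 18$ ($O = \left(-28\right) \left(-4\right) - 94 = 112 - 94 = 18$)
$126^{2} - O = 126^{2} - 18 = 15876 - 18 = 15858$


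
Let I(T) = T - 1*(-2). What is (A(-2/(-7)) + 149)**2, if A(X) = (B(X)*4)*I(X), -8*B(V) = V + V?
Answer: 52838361/2401 ≈ 22007.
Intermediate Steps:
B(V) = -V/4 (B(V) = -(V + V)/8 = -V/4)
I(T) = 2 + T (I(T) = T + 2 = 2 + T)
A(X) = -X*(2 + X) (A(X) = (-X/4*4)*(2 + X) = (-X)*(2 + X) = -X*(2 + X))
(A(-2/(-7)) + 149)**2 = (-(-2/(-7))*(2 - 2/(-7)) + 149)**2 = (-(-2*(-1/7))*(2 - 2*(-1/7)) + 149)**2 = (-1*2/7*(2 + 2/7) + 149)**2 = (-1*2/7*16/7 + 149)**2 = (-32/49 + 149)**2 = (7269/49)**2 = 52838361/2401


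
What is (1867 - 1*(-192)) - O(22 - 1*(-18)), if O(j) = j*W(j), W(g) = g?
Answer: 459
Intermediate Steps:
O(j) = j² (O(j) = j*j = j²)
(1867 - 1*(-192)) - O(22 - 1*(-18)) = (1867 - 1*(-192)) - (22 - 1*(-18))² = (1867 + 192) - (22 + 18)² = 2059 - 1*40² = 2059 - 1*1600 = 2059 - 1600 = 459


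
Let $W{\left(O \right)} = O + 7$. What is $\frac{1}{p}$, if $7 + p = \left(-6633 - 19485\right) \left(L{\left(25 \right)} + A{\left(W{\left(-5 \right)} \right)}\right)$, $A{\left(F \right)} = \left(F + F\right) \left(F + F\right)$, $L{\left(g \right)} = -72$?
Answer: $\frac{1}{1462601} \approx 6.8371 \cdot 10^{-7}$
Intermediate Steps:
$W{\left(O \right)} = 7 + O$
$A{\left(F \right)} = 4 F^{2}$ ($A{\left(F \right)} = 2 F 2 F = 4 F^{2}$)
$p = 1462601$ ($p = -7 + \left(-6633 - 19485\right) \left(-72 + 4 \left(7 - 5\right)^{2}\right) = -7 - 26118 \left(-72 + 4 \cdot 2^{2}\right) = -7 - 26118 \left(-72 + 4 \cdot 4\right) = -7 - 26118 \left(-72 + 16\right) = -7 - -1462608 = -7 + 1462608 = 1462601$)
$\frac{1}{p} = \frac{1}{1462601}$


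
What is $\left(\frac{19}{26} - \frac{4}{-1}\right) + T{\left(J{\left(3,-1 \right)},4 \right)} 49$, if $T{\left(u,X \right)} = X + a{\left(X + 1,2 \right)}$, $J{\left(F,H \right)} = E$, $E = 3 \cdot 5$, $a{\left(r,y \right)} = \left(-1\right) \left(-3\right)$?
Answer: $\frac{9041}{26} \approx 347.73$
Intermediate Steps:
$a{\left(r,y \right)} = 3$
$E = 15$
$J{\left(F,H \right)} = 15$
$T{\left(u,X \right)} = 3 + X$ ($T{\left(u,X \right)} = X + 3 = 3 + X$)
$\left(\frac{19}{26} - \frac{4}{-1}\right) + T{\left(J{\left(3,-1 \right)},4 \right)} 49 = \left(\frac{19}{26} - \frac{4}{-1}\right) + \left(3 + 4\right) 49 = \left(19 \cdot \frac{1}{26} - -4\right) + 7 \cdot 49 = \left(\frac{19}{26} + 4\right) + 343 = \frac{123}{26} + 343 = \frac{9041}{26}$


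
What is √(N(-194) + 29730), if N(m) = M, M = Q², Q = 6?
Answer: 11*√246 ≈ 172.53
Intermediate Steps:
M = 36 (M = 6² = 36)
N(m) = 36
√(N(-194) + 29730) = √(36 + 29730) = √29766 = 11*√246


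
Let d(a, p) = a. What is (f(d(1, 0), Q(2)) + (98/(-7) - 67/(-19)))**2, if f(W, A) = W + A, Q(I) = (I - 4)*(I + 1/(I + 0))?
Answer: 75625/361 ≈ 209.49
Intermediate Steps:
Q(I) = (-4 + I)*(I + 1/I)
f(W, A) = A + W
(f(d(1, 0), Q(2)) + (98/(-7) - 67/(-19)))**2 = (((1 + 2**2 - 4*2 - 4/2) + 1) + (98/(-7) - 67/(-19)))**2 = (((1 + 4 - 8 - 4*1/2) + 1) + (98*(-1/7) - 67*(-1/19)))**2 = (((1 + 4 - 8 - 2) + 1) + (-14 + 67/19))**2 = ((-5 + 1) - 199/19)**2 = (-4 - 199/19)**2 = (-275/19)**2 = 75625/361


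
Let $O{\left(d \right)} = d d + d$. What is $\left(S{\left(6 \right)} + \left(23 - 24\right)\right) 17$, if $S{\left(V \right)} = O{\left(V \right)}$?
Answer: $697$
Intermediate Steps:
$O{\left(d \right)} = d + d^{2}$ ($O{\left(d \right)} = d^{2} + d = d + d^{2}$)
$S{\left(V \right)} = V \left(1 + V\right)$
$\left(S{\left(6 \right)} + \left(23 - 24\right)\right) 17 = \left(6 \left(1 + 6\right) + \left(23 - 24\right)\right) 17 = \left(6 \cdot 7 - 1\right) 17 = \left(42 - 1\right) 17 = 41 \cdot 17 = 697$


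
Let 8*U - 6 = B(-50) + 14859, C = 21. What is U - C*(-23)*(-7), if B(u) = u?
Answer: -12233/8 ≈ -1529.1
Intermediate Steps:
U = 14815/8 (U = 3/4 + (-50 + 14859)/8 = 3/4 + (1/8)*14809 = 3/4 + 14809/8 = 14815/8 ≈ 1851.9)
U - C*(-23)*(-7) = 14815/8 - 21*(-23)*(-7) = 14815/8 - (-483)*(-7) = 14815/8 - 1*3381 = 14815/8 - 3381 = -12233/8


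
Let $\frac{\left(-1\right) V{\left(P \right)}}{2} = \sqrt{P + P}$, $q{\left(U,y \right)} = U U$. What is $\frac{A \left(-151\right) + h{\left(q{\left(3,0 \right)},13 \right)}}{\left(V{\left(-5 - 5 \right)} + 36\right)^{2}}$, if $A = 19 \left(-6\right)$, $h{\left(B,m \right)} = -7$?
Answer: $\frac{17207}{16 \left(9 - i \sqrt{5}\right)^{2}} \approx 11.051 + 5.8526 i$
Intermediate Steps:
$q{\left(U,y \right)} = U^{2}$
$A = -114$
$V{\left(P \right)} = - 2 \sqrt{2} \sqrt{P}$ ($V{\left(P \right)} = - 2 \sqrt{P + P} = - 2 \sqrt{2 P} = - 2 \sqrt{2} \sqrt{P}$)
$\frac{A \left(-151\right) + h{\left(q{\left(3,0 \right)},13 \right)}}{\left(V{\left(-5 - 5 \right)} + 36\right)^{2}} = \frac{\left(-114\right) \left(-151\right) - 7}{\left(- 2 \sqrt{2} \sqrt{-5 - 5} + 36\right)^{2}} = \frac{17214 - 7}{\left(- 2 \sqrt{2} \sqrt{-5 - 5} + 36\right)^{2}} = \frac{17207}{\left(- 2 \sqrt{2} \sqrt{-10} + 36\right)^{2}} = \frac{17207}{\left(- 2 \sqrt{2} i \sqrt{10} + 36\right)^{2}} = \frac{17207}{\left(- 4 i \sqrt{5} + 36\right)^{2}} = \frac{17207}{\left(36 - 4 i \sqrt{5}\right)^{2}}$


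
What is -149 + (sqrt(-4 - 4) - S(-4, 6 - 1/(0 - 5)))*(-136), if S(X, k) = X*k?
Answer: -17609/5 - 272*I*sqrt(2) ≈ -3521.8 - 384.67*I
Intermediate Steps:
-149 + (sqrt(-4 - 4) - S(-4, 6 - 1/(0 - 5)))*(-136) = -149 + (sqrt(-4 - 4) - (-4)*(6 - 1/(0 - 5)))*(-136) = -149 + (sqrt(-8) - (-4)*(6 - 1/(-5)))*(-136) = -149 + (2*I*sqrt(2) - (-4)*(6 - 1*(-1/5)))*(-136) = -149 + (2*I*sqrt(2) - (-4)*(6 + 1/5))*(-136) = -149 + (2*I*sqrt(2) - (-4)*31/5)*(-136) = -149 + (2*I*sqrt(2) - 1*(-124/5))*(-136) = -149 + (2*I*sqrt(2) + 124/5)*(-136) = -149 + (124/5 + 2*I*sqrt(2))*(-136) = -149 + (-16864/5 - 272*I*sqrt(2)) = -17609/5 - 272*I*sqrt(2)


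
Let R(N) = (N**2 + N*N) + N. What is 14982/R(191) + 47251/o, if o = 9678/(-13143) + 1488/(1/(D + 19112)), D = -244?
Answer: 1857916125902539/8997755377226534 ≈ 0.20649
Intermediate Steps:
R(N) = N + 2*N**2 (R(N) = (N**2 + N**2) + N = 2*N**2 + N = N + 2*N**2)
o = 122999130278/4381 (o = 9678/(-13143) + 1488/(1/(-244 + 19112)) = 9678*(-1/13143) + 1488/(1/18868) = -3226/4381 + 1488/(1/18868) = -3226/4381 + 1488*18868 = -3226/4381 + 28075584 = 122999130278/4381 ≈ 2.8076e+7)
14982/R(191) + 47251/o = 14982/((191*(1 + 2*191))) + 47251/(122999130278/4381) = 14982/((191*(1 + 382))) + 47251*(4381/122999130278) = 14982/((191*383)) + 207006631/122999130278 = 14982/73153 + 207006631/122999130278 = 1857916125902539/8997755377226534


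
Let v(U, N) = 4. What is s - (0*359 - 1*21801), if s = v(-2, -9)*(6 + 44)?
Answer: 22001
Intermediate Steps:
s = 200 (s = 4*(6 + 44) = 4*50 = 200)
s - (0*359 - 1*21801) = 200 - (0*359 - 1*21801) = 200 - (0 - 21801) = 200 - 1*(-21801) = 200 + 21801 = 22001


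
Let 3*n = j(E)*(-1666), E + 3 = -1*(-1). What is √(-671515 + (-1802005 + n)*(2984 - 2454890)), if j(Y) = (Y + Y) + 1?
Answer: √4414261324619 ≈ 2.1010e+6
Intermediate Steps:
E = -2 (E = -3 - 1*(-1) = -3 + 1 = -2)
j(Y) = 1 + 2*Y (j(Y) = 2*Y + 1 = 1 + 2*Y)
n = 1666 (n = ((1 + 2*(-2))*(-1666))/3 = ((1 - 4)*(-1666))/3 = (-3*(-1666))/3 = (⅓)*4998 = 1666)
√(-671515 + (-1802005 + n)*(2984 - 2454890)) = √(-671515 + (-1802005 + 1666)*(2984 - 2454890)) = √(-671515 - 1800339*(-2451906)) = √(-671515 + 4414261996134) = √4414261324619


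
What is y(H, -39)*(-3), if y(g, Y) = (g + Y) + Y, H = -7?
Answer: 255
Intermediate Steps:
y(g, Y) = g + 2*Y (y(g, Y) = (Y + g) + Y = g + 2*Y)
y(H, -39)*(-3) = (-7 + 2*(-39))*(-3) = (-7 - 78)*(-3) = -85*(-3) = 255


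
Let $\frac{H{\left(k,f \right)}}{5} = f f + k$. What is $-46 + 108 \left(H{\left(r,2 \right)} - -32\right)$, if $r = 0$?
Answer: $5570$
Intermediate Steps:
$H{\left(k,f \right)} = 5 k + 5 f^{2}$ ($H{\left(k,f \right)} = 5 \left(f f + k\right) = 5 \left(f^{2} + k\right) = 5 \left(k + f^{2}\right) = 5 k + 5 f^{2}$)
$-46 + 108 \left(H{\left(r,2 \right)} - -32\right) = -46 + 108 \left(\left(5 \cdot 0 + 5 \cdot 2^{2}\right) - -32\right) = -46 + 108 \left(\left(0 + 5 \cdot 4\right) + 32\right) = -46 + 108 \left(\left(0 + 20\right) + 32\right) = -46 + 108 \left(20 + 32\right) = -46 + 108 \cdot 52 = -46 + 5616 = 5570$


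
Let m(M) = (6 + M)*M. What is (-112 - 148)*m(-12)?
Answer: -18720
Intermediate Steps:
m(M) = M*(6 + M)
(-112 - 148)*m(-12) = (-112 - 148)*(-12*(6 - 12)) = -(-3120)*(-6) = -260*72 = -18720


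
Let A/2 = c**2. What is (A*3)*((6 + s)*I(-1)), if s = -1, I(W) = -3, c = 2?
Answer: -360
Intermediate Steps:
A = 8 (A = 2*2**2 = 2*4 = 8)
(A*3)*((6 + s)*I(-1)) = (8*3)*((6 - 1)*(-3)) = 24*(5*(-3)) = 24*(-15) = -360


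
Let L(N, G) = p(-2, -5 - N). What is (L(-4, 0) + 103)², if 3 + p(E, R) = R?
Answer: 9801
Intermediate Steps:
p(E, R) = -3 + R
L(N, G) = -8 - N (L(N, G) = -3 + (-5 - N) = -8 - N)
(L(-4, 0) + 103)² = ((-8 - 1*(-4)) + 103)² = ((-8 + 4) + 103)² = (-4 + 103)² = 99² = 9801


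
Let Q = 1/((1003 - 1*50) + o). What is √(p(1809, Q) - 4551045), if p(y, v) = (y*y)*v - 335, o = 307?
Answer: I*√22289035685/70 ≈ 2132.8*I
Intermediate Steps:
Q = 1/1260 (Q = 1/((1003 - 1*50) + 307) = 1/((1003 - 50) + 307) = 1/(953 + 307) = 1/1260 ≈ 0.00079365)
p(y, v) = -335 + v*y² (p(y, v) = y²*v - 335 = v*y² - 335 = -335 + v*y²)
√(p(1809, Q) - 4551045) = √((-335 + (1/1260)*1809²) - 4551045) = √((-335 + (1/1260)*3272481) - 4551045) = √((-335 + 363609/140) - 4551045) = √(316709/140 - 4551045) = √(-636829591/140) = I*√22289035685/70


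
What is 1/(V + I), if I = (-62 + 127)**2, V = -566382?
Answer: -1/562157 ≈ -1.7789e-6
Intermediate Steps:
I = 4225 (I = 65**2 = 4225)
1/(V + I) = 1/(-566382 + 4225) = 1/(-562157) = -1/562157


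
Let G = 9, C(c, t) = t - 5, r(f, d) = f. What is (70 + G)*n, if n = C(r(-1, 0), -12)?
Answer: -1343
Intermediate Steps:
C(c, t) = -5 + t
n = -17 (n = -5 - 12 = -17)
(70 + G)*n = (70 + 9)*(-17) = 79*(-17) = -1343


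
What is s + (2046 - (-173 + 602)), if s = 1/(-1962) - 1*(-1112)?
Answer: 5354297/1962 ≈ 2729.0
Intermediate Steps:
s = 2181743/1962 (s = -1/1962 + 1112 = 2181743/1962 ≈ 1112.0)
s + (2046 - (-173 + 602)) = 2181743/1962 + (2046 - (-173 + 602)) = 2181743/1962 + (2046 - 1*429) = 2181743/1962 + (2046 - 429) = 2181743/1962 + 1617 = 5354297/1962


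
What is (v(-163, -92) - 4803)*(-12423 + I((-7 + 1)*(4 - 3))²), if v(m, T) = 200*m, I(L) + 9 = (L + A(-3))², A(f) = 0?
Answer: 437390682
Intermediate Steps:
I(L) = -9 + L² (I(L) = -9 + (L + 0)² = -9 + L²)
(v(-163, -92) - 4803)*(-12423 + I((-7 + 1)*(4 - 3))²) = (200*(-163) - 4803)*(-12423 + (-9 + ((-7 + 1)*(4 - 3))²)²) = (-32600 - 4803)*(-12423 + (-9 + (-6*1)²)²) = -37403*(-12423 + (-9 + (-6)²)²) = -37403*(-12423 + (-9 + 36)²) = -37403*(-12423 + 27²) = -37403*(-12423 + 729) = -37403*(-11694) = 437390682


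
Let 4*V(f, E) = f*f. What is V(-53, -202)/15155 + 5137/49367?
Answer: 450076843/2992627540 ≈ 0.15040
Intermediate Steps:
V(f, E) = f²/4 (V(f, E) = (f*f)/4 = f²/4)
V(-53, -202)/15155 + 5137/49367 = ((¼)*(-53)²)/15155 + 5137/49367 = ((¼)*2809)*(1/15155) + 5137*(1/49367) = (2809/4)*(1/15155) + 5137/49367 = 2809/60620 + 5137/49367 = 450076843/2992627540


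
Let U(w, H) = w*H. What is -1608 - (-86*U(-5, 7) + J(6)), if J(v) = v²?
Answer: -4654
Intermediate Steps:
U(w, H) = H*w
-1608 - (-86*U(-5, 7) + J(6)) = -1608 - (-602*(-5) + 6²) = -1608 - (-86*(-35) + 36) = -1608 - (3010 + 36) = -1608 - 1*3046 = -1608 - 3046 = -4654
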